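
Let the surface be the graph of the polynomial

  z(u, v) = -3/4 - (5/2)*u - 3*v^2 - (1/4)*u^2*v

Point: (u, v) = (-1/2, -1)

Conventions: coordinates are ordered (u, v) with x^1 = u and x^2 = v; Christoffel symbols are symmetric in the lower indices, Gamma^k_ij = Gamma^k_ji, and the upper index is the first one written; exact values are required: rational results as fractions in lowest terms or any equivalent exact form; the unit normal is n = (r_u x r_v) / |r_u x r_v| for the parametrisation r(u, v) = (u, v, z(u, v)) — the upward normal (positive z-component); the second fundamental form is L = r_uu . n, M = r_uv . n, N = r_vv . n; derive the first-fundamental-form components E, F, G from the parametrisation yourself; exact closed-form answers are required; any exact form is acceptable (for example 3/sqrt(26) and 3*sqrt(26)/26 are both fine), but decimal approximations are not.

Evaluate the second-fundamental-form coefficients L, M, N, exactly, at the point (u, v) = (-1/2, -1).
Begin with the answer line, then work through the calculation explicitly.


Answer: L = 8*sqrt(11217)/11217, M = 4*sqrt(11217)/11217, N = -32*sqrt(11217)/3739

z_u = -11/4, z_v = 95/16, z_uu = 1/2, z_uv = 1/4, z_vv = -6
E = 137/16, F = -1045/64, G = 9281/256; answer radicand W^2 = 11217/256
unnormalised second-form numerators: l = 1/2, m = 1/4, n = -6; L = l/sqrt(11217/256), and similarly M = m/sqrt(W^2), N = n/sqrt(W^2)


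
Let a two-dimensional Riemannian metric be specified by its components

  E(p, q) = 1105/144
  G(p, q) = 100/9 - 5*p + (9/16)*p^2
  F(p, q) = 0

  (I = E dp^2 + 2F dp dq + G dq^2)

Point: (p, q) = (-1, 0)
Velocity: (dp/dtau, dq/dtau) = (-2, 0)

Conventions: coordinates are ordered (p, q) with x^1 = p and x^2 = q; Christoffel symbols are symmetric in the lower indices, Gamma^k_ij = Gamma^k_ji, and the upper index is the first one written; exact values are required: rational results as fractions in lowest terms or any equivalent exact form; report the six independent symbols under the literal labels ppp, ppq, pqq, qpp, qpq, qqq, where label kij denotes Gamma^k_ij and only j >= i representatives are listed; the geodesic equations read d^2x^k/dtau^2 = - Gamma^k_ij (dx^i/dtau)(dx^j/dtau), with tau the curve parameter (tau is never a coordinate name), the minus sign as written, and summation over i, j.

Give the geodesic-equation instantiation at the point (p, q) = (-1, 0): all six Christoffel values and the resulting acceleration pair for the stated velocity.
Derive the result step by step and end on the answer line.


E = 1105/144, F = 0, G = 2401/144 at the point
E_p = 0, E_q = 0, F_p = 0, F_q = 0, G_p = -49/8, G_q = 0
EG - F^2 = 2653105/20736;  g^inv = (20736/2653105) * [[2401/144, 0], [0, 1105/144]]
first-kind symbols [ij,l] = (1/2)(d_i g_jl + d_j g_il - d_l g_ij): [pp,p] = E_p/2 = 0, [pp,q] = F_p - E_q/2 = 0, [pq,p] = E_q/2 = 0, [pq,q] = G_p/2 = -49/16, [qq,p] = F_q - G_p/2 = 49/16, [qq,q] = G_q/2 = 0
Gamma^p_ij = (G*[ij,p] - F*[ij,q])/(EG - F^2), Gamma^q_ij = (E*[ij,q] - F*[ij,p])/(EG - F^2)
Gamma_ppp = 0, Gamma_ppq = 0, Gamma_pqq = 441/1105, Gamma_qpp = 0, Gamma_qpq = -9/49, Gamma_qqq = 0
d^2p/dtau^2 = -(Gamma_ppp*(-2)^2 + 2*Gamma_ppq*(-2)*(0) + Gamma_pqq*(0)^2) = 0
d^2q/dtau^2 = -(Gamma_qpp*(-2)^2 + 2*Gamma_qpq*(-2)*(0) + Gamma_qqq*(0)^2) = 0

Answer: Gamma_ppp = 0, Gamma_ppq = 0, Gamma_pqq = 441/1105, Gamma_qpp = 0, Gamma_qpq = -9/49, Gamma_qqq = 0; accelerations (d^2p/dtau^2, d^2q/dtau^2) = (0, 0)


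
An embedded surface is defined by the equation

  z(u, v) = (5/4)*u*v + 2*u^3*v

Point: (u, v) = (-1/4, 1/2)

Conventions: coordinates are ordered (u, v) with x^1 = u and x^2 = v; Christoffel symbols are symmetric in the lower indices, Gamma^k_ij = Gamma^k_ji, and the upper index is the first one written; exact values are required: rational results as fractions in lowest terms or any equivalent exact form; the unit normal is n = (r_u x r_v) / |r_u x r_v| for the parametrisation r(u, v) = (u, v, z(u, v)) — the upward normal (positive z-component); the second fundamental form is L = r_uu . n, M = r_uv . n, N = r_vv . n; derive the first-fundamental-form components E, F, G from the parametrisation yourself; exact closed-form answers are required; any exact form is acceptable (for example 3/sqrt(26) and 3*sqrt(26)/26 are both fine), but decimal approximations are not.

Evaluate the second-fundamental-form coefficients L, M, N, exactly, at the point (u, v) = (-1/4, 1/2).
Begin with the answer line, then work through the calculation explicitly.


Answer: L = -16*sqrt(1821)/607, M = 52*sqrt(1821)/1821, N = 0

z_u = 13/16, z_v = -11/32, z_uu = -3/2, z_uv = 13/8, z_vv = 0
E = 425/256, F = -143/512, G = 1145/1024; answer radicand W^2 = 1821/1024
unnormalised second-form numerators: l = -3/2, m = 13/8, n = 0; L = l/sqrt(1821/1024), and similarly M = m/sqrt(W^2), N = n/sqrt(W^2)


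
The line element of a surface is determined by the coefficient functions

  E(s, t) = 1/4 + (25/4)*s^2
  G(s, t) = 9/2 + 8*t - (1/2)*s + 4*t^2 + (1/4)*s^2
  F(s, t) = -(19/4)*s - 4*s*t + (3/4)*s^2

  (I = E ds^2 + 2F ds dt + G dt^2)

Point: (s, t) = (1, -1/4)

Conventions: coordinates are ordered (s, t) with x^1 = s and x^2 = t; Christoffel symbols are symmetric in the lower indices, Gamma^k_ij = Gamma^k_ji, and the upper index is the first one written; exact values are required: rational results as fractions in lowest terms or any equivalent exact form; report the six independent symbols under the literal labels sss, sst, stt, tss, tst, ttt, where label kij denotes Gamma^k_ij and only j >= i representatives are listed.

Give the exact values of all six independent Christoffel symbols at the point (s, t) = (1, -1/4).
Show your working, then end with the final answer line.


E = 13/2, F = -3, G = 5/2 at the point
E_s = 25/2, E_t = 0, F_s = -9/4, F_t = -4, G_s = 0, G_t = 6
EG - F^2 = 29/4;  g^inv = (4/29) * [[5/2, 3], [3, 13/2]]
first-kind symbols [ij,l] = (1/2)(d_i g_jl + d_j g_il - d_l g_ij): [ss,s] = E_s/2 = 25/4, [ss,t] = F_s - E_t/2 = -9/4, [st,s] = E_t/2 = 0, [st,t] = G_s/2 = 0, [tt,s] = F_t - G_s/2 = -4, [tt,t] = G_t/2 = 3
Gamma^s_ij = (G*[ij,s] - F*[ij,t])/(EG - F^2), Gamma^t_ij = (E*[ij,t] - F*[ij,s])/(EG - F^2)

Answer: Gamma_sss = 71/58, Gamma_sst = 0, Gamma_stt = -4/29, Gamma_tss = 33/58, Gamma_tst = 0, Gamma_ttt = 30/29


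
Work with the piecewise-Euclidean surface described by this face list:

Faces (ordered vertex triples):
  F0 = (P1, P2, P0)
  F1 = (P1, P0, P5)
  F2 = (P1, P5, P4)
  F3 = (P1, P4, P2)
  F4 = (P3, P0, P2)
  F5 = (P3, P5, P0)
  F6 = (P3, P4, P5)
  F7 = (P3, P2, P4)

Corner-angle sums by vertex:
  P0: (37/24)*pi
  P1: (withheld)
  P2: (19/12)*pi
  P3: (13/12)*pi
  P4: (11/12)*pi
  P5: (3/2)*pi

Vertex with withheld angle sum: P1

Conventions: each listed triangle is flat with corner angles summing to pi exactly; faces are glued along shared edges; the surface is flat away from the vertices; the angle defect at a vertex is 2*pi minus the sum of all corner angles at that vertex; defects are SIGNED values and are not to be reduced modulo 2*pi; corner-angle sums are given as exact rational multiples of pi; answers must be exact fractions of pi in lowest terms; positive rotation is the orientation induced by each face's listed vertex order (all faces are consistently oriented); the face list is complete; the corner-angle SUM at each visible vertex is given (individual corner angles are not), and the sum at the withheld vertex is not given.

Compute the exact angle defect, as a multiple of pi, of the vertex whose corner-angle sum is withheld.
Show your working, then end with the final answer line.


V = 6, E = 12, F = 8; chi = V - E + F = 2
Gauss-Bonnet: total defect = 2*pi*chi = 4*pi; visible defects sum to (27/8)*pi

Answer: defect(P1) = (5/8)*pi


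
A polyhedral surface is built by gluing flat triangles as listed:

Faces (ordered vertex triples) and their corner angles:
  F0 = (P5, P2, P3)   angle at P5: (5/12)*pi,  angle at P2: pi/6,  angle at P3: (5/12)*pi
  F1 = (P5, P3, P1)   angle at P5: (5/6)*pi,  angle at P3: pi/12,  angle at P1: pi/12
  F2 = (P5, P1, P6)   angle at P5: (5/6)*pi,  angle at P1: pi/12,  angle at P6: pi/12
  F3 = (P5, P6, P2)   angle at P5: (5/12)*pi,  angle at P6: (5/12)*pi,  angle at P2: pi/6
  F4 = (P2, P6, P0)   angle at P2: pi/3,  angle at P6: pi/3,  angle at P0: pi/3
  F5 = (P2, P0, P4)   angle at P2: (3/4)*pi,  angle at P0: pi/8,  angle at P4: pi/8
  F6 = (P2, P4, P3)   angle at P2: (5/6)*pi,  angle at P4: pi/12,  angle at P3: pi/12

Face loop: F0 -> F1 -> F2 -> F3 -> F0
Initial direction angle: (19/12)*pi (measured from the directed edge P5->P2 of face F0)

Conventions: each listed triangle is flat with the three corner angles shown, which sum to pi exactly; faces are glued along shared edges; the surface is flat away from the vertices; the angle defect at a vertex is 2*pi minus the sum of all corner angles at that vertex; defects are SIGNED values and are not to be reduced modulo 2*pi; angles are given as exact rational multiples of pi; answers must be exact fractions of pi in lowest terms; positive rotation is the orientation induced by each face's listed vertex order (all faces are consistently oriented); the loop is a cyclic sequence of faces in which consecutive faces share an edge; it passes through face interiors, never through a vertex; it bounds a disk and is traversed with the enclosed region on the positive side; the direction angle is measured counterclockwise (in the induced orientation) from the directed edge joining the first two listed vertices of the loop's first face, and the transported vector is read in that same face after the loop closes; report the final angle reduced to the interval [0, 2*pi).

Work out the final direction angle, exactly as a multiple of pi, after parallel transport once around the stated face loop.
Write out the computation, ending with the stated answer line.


enclosed vertex P5: corner angles sum to (5/2)*pi, defect = 2*pi - (5/2)*pi = -pi/2
holonomy = initial angle + sum of enclosed defects (mod 2*pi), positive in the induced orientation
final angle = (19/12)*pi - pi/2 = (13/12)*pi (mod 2*pi)

Answer: final direction angle = (13/12)*pi


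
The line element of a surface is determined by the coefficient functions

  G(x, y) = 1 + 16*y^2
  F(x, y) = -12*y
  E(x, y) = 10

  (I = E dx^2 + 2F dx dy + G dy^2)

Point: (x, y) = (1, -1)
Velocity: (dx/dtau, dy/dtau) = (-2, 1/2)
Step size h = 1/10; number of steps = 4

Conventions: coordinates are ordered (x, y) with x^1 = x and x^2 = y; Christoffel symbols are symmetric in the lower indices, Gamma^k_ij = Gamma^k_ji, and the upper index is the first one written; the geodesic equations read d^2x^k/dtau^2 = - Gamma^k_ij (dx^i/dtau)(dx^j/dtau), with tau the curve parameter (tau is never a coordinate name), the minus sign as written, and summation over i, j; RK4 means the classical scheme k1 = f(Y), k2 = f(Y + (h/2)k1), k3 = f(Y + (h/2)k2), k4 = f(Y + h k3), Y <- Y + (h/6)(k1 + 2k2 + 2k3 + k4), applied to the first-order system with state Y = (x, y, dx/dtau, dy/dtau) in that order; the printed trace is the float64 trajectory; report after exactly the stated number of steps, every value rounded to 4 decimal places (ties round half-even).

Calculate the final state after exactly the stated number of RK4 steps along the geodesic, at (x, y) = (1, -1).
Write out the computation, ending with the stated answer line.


f(Y) = (dx/dtau, dy/dtau, -Gamma^x_ij Y'^i Y'^j, -Gamma^y_ij Y'^i Y'^j) with the Gammas evaluated at the stage position; h = 0.100000; intermediate values shown to 6 dp
step 0: x = 1.0000, y = -1.0000, dx/dtau = -2.0000, dy/dtau = 0.5000
step 1:
  k1: at (x, y) = (1.000000, -1.000000), (dx/dtau, dy/dtau) = (-2.000000, 0.500000); Gamma_xxx = 0.000000, Gamma_xxy = 0.000000, Gamma_xyy = -0.461538, Gamma_yxx = 0.000000, Gamma_yxy = 0.000000, Gamma_yyy = -0.615385; k1 = (-2.000000, 0.500000, 0.115385, 0.153846)
  k2: at (x, y) = (0.900000, -0.975000), (dx/dtau, dy/dtau) = (-1.994231, 0.507692); Gamma_xxx = 0.000000, Gamma_xxy = 0.000000, Gamma_xyy = -0.476002, Gamma_yxx = 0.000000, Gamma_yxy = 0.000000, Gamma_yyy = -0.618802; k2 = (-1.994231, 0.507692, 0.122690, 0.159497)
  k3: at (x, y) = (0.900288, -0.974615), (dx/dtau, dy/dtau) = (-1.993865, 0.507975); Gamma_xxx = 0.000000, Gamma_xxy = 0.000000, Gamma_xyy = -0.476228, Gamma_yxx = 0.000000, Gamma_yxy = 0.000000, Gamma_yyy = -0.618852; k3 = (-1.993865, 0.507975, 0.122885, 0.159688)
  k4: at (x, y) = (0.800613, -0.949203), (dx/dtau, dy/dtau) = (-1.987711, 0.515969); Gamma_xxx = 0.000000, Gamma_xxy = 0.000000, Gamma_xyy = -0.491486, Gamma_yxx = 0.000000, Gamma_yxy = 0.000000, Gamma_yyy = -0.622026; k4 = (-1.987711, 0.515969, 0.130845, 0.165598)
  Y <- Y + (h/6)(k1 + 2k2 + 2k3 + k4): x = 0.8006, y = -0.9492, dx/dtau = -1.9877, dy/dtau = 0.5160
step 2:
  k1: at (x, y) = (0.800602, -0.949212), (dx/dtau, dy/dtau) = (-1.987710, 0.515964); Gamma_xxx = 0.000000, Gamma_xxy = 0.000000, Gamma_xyy = -0.491480, Gamma_yxx = 0.000000, Gamma_yxy = 0.000000, Gamma_yyy = -0.622025; k1 = (-1.987710, 0.515964, 0.130841, 0.165594)
  k2: at (x, y) = (0.701216, -0.923413), (dx/dtau, dy/dtau) = (-1.981168, 0.524243); Gamma_xxx = 0.000000, Gamma_xxy = 0.000000, Gamma_xyy = -0.507548, Gamma_yxx = 0.000000, Gamma_yxy = 0.000000, Gamma_yyy = -0.624902; k2 = (-1.981168, 0.524243, 0.139490, 0.171743)
  k3: at (x, y) = (0.701543, -0.922999), (dx/dtau, dy/dtau) = (-1.980736, 0.524551); Gamma_xxx = 0.000000, Gamma_xxy = 0.000000, Gamma_xyy = -0.507811, Gamma_yxx = 0.000000, Gamma_yxy = 0.000000, Gamma_yyy = -0.624945; k3 = (-1.980736, 0.524551, 0.139726, 0.171956)
  k4: at (x, y) = (0.602528, -0.896757), (dx/dtau, dy/dtau) = (-1.973738, 0.533159); Gamma_xxx = 0.000000, Gamma_xxy = 0.000000, Gamma_xyy = -0.524779, Gamma_yxx = 0.000000, Gamma_yxy = 0.000000, Gamma_yyy = -0.627466; k4 = (-1.973738, 0.533159, 0.149173, 0.178363)
  Y <- Y + (h/6)(k1 + 2k2 + 2k3 + k4): x = 0.6025, y = -0.8968, dx/dtau = -1.9737, dy/dtau = 0.5332
step 3:
  k1: at (x, y) = (0.602514, -0.896766), (dx/dtau, dy/dtau) = (-1.973736, 0.533153); Gamma_xxx = 0.000000, Gamma_xxy = 0.000000, Gamma_xyy = -0.524773, Gamma_yxx = 0.000000, Gamma_yxy = 0.000000, Gamma_yyy = -0.627465; k1 = (-1.973736, 0.533153, 0.149168, 0.178358)
  k2: at (x, y) = (0.503827, -0.870109), (dx/dtau, dy/dtau) = (-1.966278, 0.542071); Gamma_xxx = 0.000000, Gamma_xxy = 0.000000, Gamma_xyy = -0.542657, Gamma_yxx = 0.000000, Gamma_yxy = 0.000000, Gamma_yyy = -0.629560; k2 = (-1.966278, 0.542071, 0.159455, 0.184990)
  k3: at (x, y) = (0.504200, -0.869663), (dx/dtau, dy/dtau) = (-1.965763, 0.542402); Gamma_xxx = 0.000000, Gamma_xxy = 0.000000, Gamma_xyy = -0.542961, Gamma_yxx = 0.000000, Gamma_yxy = 0.000000, Gamma_yyy = -0.629591; k3 = (-1.965763, 0.542402, 0.159739, 0.185226)
  k4: at (x, y) = (0.405938, -0.842526), (dx/dtau, dy/dtau) = (-1.957762, 0.551675); Gamma_xxx = 0.000000, Gamma_xxy = 0.000000, Gamma_xyy = -0.561861, Gamma_yxx = 0.000000, Gamma_yxy = 0.000000, Gamma_yyy = -0.631176; k4 = (-1.957762, 0.551675, 0.171000, 0.192096)
  Y <- Y + (h/6)(k1 + 2k2 + 2k3 + k4): x = 0.4059, y = -0.8425, dx/dtau = -1.9578, dy/dtau = 0.5517
step 4:
  k1: at (x, y) = (0.405921, -0.842537), (dx/dtau, dy/dtau) = (-1.957760, 0.551668); Gamma_xxx = 0.000000, Gamma_xxy = 0.000000, Gamma_xyy = -0.561853, Gamma_yxx = 0.000000, Gamma_yxy = 0.000000, Gamma_yyy = -0.631176; k1 = (-1.957760, 0.551668, 0.170993, 0.192090)
  k2: at (x, y) = (0.308033, -0.814953), (dx/dtau, dy/dtau) = (-1.949211, 0.561272); Gamma_xxx = 0.000000, Gamma_xxy = 0.000000, Gamma_xyy = -0.581779, Gamma_yxx = 0.000000, Gamma_yxy = 0.000000, Gamma_yyy = -0.632164; k2 = (-1.949211, 0.561272, 0.183276, 0.199148)
  k3: at (x, y) = (0.308460, -0.814473), (dx/dtau, dy/dtau) = (-1.948597, 0.561625); Gamma_xxx = 0.000000, Gamma_xxy = 0.000000, Gamma_xyy = -0.582132, Gamma_yxx = 0.000000, Gamma_yxy = 0.000000, Gamma_yyy = -0.632175; k3 = (-1.948597, 0.561625, 0.183618, 0.199402)
  k4: at (x, y) = (0.211061, -0.786374), (dx/dtau, dy/dtau) = (-1.939399, 0.571608); Gamma_xxx = 0.000000, Gamma_xxy = 0.000000, Gamma_xyy = -0.603192, Gamma_yxx = 0.000000, Gamma_yxy = 0.000000, Gamma_yyy = -0.632447; k4 = (-1.939399, 0.571608, 0.197084, 0.206643)
  Y <- Y + (h/6)(k1 + 2k2 + 2k3 + k4): x = 0.2110, y = -0.7864, dx/dtau = -1.9394, dy/dtau = 0.5716

Answer: x = 0.2110, y = -0.7864, dx/dtau = -1.9394, dy/dtau = 0.5716


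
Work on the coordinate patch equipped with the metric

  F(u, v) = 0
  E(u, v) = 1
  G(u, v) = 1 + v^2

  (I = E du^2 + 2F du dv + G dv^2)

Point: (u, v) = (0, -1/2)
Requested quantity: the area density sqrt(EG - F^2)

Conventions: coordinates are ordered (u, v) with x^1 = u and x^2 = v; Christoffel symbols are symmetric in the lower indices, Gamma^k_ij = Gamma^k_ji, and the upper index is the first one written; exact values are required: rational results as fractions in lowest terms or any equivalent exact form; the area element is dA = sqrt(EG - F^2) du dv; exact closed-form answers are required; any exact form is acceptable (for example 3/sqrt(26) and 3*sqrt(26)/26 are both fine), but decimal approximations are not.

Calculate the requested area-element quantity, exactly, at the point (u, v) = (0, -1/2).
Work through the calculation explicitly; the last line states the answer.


E = 1, F = 0, G = 5/4; EG - F^2 = 5/4

Answer: sqrt(EG - F^2) = sqrt(5)/2


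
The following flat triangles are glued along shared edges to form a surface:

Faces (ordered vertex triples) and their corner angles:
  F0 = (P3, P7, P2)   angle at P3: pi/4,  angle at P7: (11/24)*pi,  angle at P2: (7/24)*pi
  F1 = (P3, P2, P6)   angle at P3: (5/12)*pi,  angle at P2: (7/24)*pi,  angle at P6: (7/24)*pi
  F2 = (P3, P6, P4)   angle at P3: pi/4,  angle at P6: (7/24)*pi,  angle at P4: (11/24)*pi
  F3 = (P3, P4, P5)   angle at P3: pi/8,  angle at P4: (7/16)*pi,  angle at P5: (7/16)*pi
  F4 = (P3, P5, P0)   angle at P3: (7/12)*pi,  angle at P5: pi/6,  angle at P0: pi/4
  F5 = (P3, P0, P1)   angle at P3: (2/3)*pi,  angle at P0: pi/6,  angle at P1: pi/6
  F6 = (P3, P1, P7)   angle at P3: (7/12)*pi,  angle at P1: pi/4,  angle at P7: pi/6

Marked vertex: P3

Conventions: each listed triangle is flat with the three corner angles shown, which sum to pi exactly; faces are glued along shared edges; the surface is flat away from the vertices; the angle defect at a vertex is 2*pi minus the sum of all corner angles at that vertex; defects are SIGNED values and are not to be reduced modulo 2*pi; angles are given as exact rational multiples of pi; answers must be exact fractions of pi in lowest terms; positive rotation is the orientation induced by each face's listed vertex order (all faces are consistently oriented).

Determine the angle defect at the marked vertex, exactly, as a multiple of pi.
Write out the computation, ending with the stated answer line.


Sum of corner angles at P3: (23/8)*pi
defect = 2*pi - (23/8)*pi

Answer: defect(P3) = (-7/8)*pi


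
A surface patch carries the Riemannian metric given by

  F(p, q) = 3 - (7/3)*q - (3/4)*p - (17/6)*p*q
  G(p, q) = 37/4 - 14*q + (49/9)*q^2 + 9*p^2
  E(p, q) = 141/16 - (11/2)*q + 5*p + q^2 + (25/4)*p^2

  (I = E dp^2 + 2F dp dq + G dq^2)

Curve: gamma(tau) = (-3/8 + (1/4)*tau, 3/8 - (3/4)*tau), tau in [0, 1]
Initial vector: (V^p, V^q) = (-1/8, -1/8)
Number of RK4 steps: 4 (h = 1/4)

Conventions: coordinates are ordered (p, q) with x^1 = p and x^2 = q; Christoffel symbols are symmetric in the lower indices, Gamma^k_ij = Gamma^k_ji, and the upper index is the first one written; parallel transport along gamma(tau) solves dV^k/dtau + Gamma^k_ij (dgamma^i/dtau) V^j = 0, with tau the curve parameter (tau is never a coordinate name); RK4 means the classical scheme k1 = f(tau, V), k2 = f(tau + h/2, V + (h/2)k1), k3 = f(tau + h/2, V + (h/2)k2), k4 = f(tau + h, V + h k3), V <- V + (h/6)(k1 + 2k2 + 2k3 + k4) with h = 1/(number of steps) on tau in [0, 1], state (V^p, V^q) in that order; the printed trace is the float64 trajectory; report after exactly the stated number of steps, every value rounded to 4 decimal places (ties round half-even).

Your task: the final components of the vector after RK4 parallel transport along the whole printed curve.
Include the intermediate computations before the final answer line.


gamma'(tau) = (1/4, -3/4); f(tau, V)^k = -Gamma^k_ij(gamma(tau)) gamma'^i(tau) V^j; h = 1/4; intermediate values shown to 6 dp
curve data and Christoffel symbols at the stage parameters:
  tau = 0.000000: gamma = (-0.375000, 0.375000), gamma' = (0.250000, -0.750000); Gamma_ppp = -0.022946, Gamma_ppq = -0.175488, Gamma_pqq = 0.960709, Gamma_qpp = 0.103935, Gamma_qpq = -0.477979, Gamma_qqq = -1.268861
  tau = 0.125000: gamma = (-0.343750, 0.281250), gamma' = (0.250000, -0.750000); Gamma_ppp = -0.007357, Gamma_ppq = -0.225601, Gamma_pqq = 0.785412, Gamma_qpp = 0.138546, Gamma_qpq = -0.359214, Gamma_qqq = -1.135243
  tau = 0.250000: gamma = (-0.312500, 0.187500), gamma' = (0.250000, -0.750000); Gamma_ppp = 0.009358, Gamma_ppq = -0.258517, Gamma_pqq = 0.640645, Gamma_qpp = 0.162894, Gamma_qpq = -0.265946, Gamma_qqq = -1.023653
  tau = 0.375000: gamma = (-0.281250, 0.093750), gamma' = (0.250000, -0.750000); Gamma_ppp = 0.025927, Gamma_ppq = -0.279400, Gamma_pqq = 0.520125, Gamma_qpp = 0.179494, Gamma_qpq = -0.192516, Gamma_qqq = -0.929574
  tau = 0.500000: gamma = (-0.250000, 0.000000), gamma' = (0.250000, -0.750000); Gamma_ppp = 0.041606, Gamma_ppq = -0.291876, Gamma_pqq = 0.419054, Gamma_qpp = 0.190306, Gamma_qpq = -0.134486, Gamma_qqq = -0.849502
  tau = 0.625000: gamma = (-0.218750, -0.093750), gamma' = (0.250000, -0.750000); Gamma_ppp = 0.056006, Gamma_ppq = -0.298487, Gamma_pqq = 0.333741, Gamma_qpp = 0.196827, Gamma_qpq = -0.088431, Gamma_qqq = -0.780726
  tau = 0.750000: gamma = (-0.187500, -0.187500), gamma' = (0.250000, -0.750000); Gamma_ppp = 0.068963, Gamma_ppq = -0.301010, Gamma_pqq = 0.261314, Gamma_qpp = 0.200186, Gamma_qpq = -0.051719, Gamma_qqq = -0.721146
  tau = 0.875000: gamma = (-0.156250, -0.281250), gamma' = (0.250000, -0.750000); Gamma_ppp = 0.080447, Gamma_ppq = -0.300695, Gamma_pqq = 0.199515, Gamma_qpp = 0.201229, Gamma_qpq = -0.022333, Gamma_qqq = -0.669124
  tau = 1.000000: gamma = (-0.125000, -0.375000), gamma' = (0.250000, -0.750000); Gamma_ppp = 0.090511, Gamma_ppq = -0.298420, Gamma_pqq = 0.146549, Gamma_qpp = 0.200588, Gamma_qpq = 0.001280, Gamma_qqq = -0.623372
step 0: V^p = -0.1250, V^q = -0.1250
step 1: k1 = (-0.079815, 0.152077), k2 = (-0.045822, 0.121765), k3 = (-0.048979, 0.123359), k4 = (-0.024397, 0.098994); V <- V + (h/6)(k1 + 2k2 + 2k3 + k4): V^p = -0.1372, V^q = -0.0941
step 2: k1 = (-0.024371, 0.098959), k2 = (-0.007290, 0.079606), k3 = (-0.008864, 0.080772), k4 = (0.003353, 0.065312); V <- V + (h/6)(k1 + 2k2 + 2k3 + k4): V^p = -0.1395, V^q = -0.0739
step 3: k1 = (0.003361, 0.065303), k2 = (0.011713, 0.053104), k3 = (0.010970, 0.053842), k4 = (0.016829, 0.044055); V <- V + (h/6)(k1 + 2k2 + 2k3 + k4): V^p = -0.1367, V^q = -0.0604
step 4: k1 = (0.016834, 0.044051), k2 = (0.020721, 0.036286), k3 = (0.020383, 0.036735), k4 = (0.022984, 0.030452); V <- V + (h/6)(k1 + 2k2 + 2k3 + k4): V^p = -0.1316, V^q = -0.0512

Answer: V^p = -0.1316, V^q = -0.0512


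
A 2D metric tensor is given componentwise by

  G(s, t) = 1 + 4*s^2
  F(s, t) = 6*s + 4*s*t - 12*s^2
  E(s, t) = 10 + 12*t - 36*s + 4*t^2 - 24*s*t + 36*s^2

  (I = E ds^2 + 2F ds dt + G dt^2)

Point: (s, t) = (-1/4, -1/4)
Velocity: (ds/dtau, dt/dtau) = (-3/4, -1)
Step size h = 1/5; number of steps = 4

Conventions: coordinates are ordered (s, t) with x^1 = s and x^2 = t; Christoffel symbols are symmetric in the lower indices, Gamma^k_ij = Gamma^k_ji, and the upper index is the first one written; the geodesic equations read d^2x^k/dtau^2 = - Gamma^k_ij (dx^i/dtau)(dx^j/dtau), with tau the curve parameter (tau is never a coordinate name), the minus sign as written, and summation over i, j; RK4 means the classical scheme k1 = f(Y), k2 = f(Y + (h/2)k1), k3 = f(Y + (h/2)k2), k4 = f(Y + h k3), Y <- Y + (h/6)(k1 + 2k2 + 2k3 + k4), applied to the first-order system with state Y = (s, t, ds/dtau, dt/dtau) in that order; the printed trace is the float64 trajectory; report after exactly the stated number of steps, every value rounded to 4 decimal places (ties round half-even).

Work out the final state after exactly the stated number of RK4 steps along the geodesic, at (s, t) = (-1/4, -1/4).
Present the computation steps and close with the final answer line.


f(Y) = (ds/dtau, dt/dtau, -Gamma^s_ij Y'^i Y'^j, -Gamma^t_ij Y'^i Y'^j) with the Gammas evaluated at the stage position; h = 0.200000; intermediate values shown to 6 dp
step 0: s = -0.2500, t = -0.2500, ds/dtau = -0.7500, dt/dtau = -1.0000
step 1:
  k1: at (s, t) = (-0.250000, -0.250000), (ds/dtau, dt/dtau) = (-0.750000, -1.000000); Gamma_sss = -1.391304, Gamma_sst = 0.463768, Gamma_stt = 0.000000, Gamma_tss = 0.173913, Gamma_tst = -0.057971, Gamma_ttt = 0.000000; k1 = (-0.750000, -1.000000, 0.086957, -0.010870)
  k2: at (s, t) = (-0.325000, -0.350000), (ds/dtau, dt/dtau) = (-0.741304, -1.001087); Gamma_sss = -1.308699, Gamma_sst = 0.436233, Gamma_stt = 0.000000, Gamma_tss = 0.200154, Gamma_tst = -0.066718, Gamma_ttt = 0.000000; k2 = (-0.741304, -1.001087, 0.071706, -0.010967)
  k3: at (s, t) = (-0.324130, -0.350109), (ds/dtau, dt/dtau) = (-0.742829, -1.001097); Gamma_sss = -1.310282, Gamma_sst = 0.436761, Gamma_stt = 0.000000, Gamma_tss = 0.200116, Gamma_tst = -0.066705, Gamma_ttt = 0.000000; k3 = (-0.742829, -1.001097, 0.073419, -0.011213)
  k4: at (s, t) = (-0.398566, -0.450219), (ds/dtau, dt/dtau) = (-0.735316, -1.002243); Gamma_sss = -1.235810, Gamma_sst = 0.411937, Gamma_stt = 0.000000, Gamma_tss = 0.219353, Gamma_tst = -0.073118, Gamma_ttt = 0.000000; k4 = (-0.735316, -1.002243, 0.061024, -0.010832)
  Y <- Y + (h/6)(k1 + 2k2 + 2k3 + k4): s = -0.3985, t = -0.4502, ds/dtau = -0.7354, dt/dtau = -1.0022
step 2:
  k1: at (s, t) = (-0.398453, -0.450220), (ds/dtau, dt/dtau) = (-0.735392, -1.002202); Gamma_sss = -1.235990, Gamma_sst = 0.411997, Gamma_stt = 0.000000, Gamma_tss = 0.219356, Gamma_tst = -0.073119, Gamma_ttt = 0.000000; k1 = (-0.735392, -1.002202, 0.061133, -0.010849)
  k2: at (s, t) = (-0.471992, -0.550441), (ds/dtau, dt/dtau) = (-0.729279, -1.003287); Gamma_sss = -1.169410, Gamma_sst = 0.389803, Gamma_stt = 0.000000, Gamma_tss = 0.233331, Gamma_tst = -0.077777, Gamma_ttt = 0.000000; k2 = (-0.729279, -1.003287, 0.051529, -0.010281)
  k3: at (s, t) = (-0.471381, -0.550549), (ds/dtau, dt/dtau) = (-0.730239, -1.003230); Gamma_sss = -1.170333, Gamma_sst = 0.390111, Gamma_stt = 0.000000, Gamma_tss = 0.233404, Gamma_tst = -0.077801, Gamma_ttt = 0.000000; k3 = (-0.730239, -1.003230, 0.052490, -0.010468)
  k4: at (s, t) = (-0.544501, -0.650866), (ds/dtau, dt/dtau) = (-0.724894, -1.004296); Gamma_sss = -1.109978, Gamma_sst = 0.369993, Gamma_stt = 0.000000, Gamma_tss = 0.243444, Gamma_tst = -0.081148, Gamma_ttt = 0.000000; k4 = (-0.724894, -1.004296, 0.044547, -0.009770)
  Y <- Y + (h/6)(k1 + 2k2 + 2k3 + k4): s = -0.5444, t = -0.6509, ds/dtau = -0.7249, dt/dtau = -1.0043
step 3:
  k1: at (s, t) = (-0.544430, -0.650871), (ds/dtau, dt/dtau) = (-0.724935, -1.004273); Gamma_sss = -1.110071, Gamma_sst = 0.370024, Gamma_stt = 0.000000, Gamma_tss = 0.243455, Gamma_tst = -0.081152, Gamma_ttt = 0.000000; k1 = (-0.724935, -1.004273, 0.044598, -0.009781)
  k2: at (s, t) = (-0.616924, -0.751299), (ds/dtau, dt/dtau) = (-0.720475, -1.005251); Gamma_sss = -1.055573, Gamma_sst = 0.351858, Gamma_stt = 0.000000, Gamma_tss = 0.250515, Gamma_tst = -0.083505, Gamma_ttt = 0.000000; k2 = (-0.720475, -1.005251, 0.038260, -0.009080)
  k3: at (s, t) = (-0.616478, -0.751396), (ds/dtau, dt/dtau) = (-0.721109, -1.005181); Gamma_sss = -1.056135, Gamma_sst = 0.352045, Gamma_stt = 0.000000, Gamma_tss = 0.250606, Gamma_tst = -0.083535, Gamma_ttt = 0.000000; k3 = (-0.721109, -1.005181, 0.038832, -0.009214)
  k4: at (s, t) = (-0.688652, -0.851908), (ds/dtau, dt/dtau) = (-0.717169, -1.006116); Gamma_sss = -1.006408, Gamma_sst = 0.335469, Gamma_stt = 0.000000, Gamma_tss = 0.255362, Gamma_tst = -0.085121, Gamma_ttt = 0.000000; k4 = (-0.717169, -1.006116, 0.033508, -0.008502)
  Y <- Y + (h/6)(k1 + 2k2 + 2k3 + k4): s = -0.6886, t = -0.8519, ds/dtau = -0.7172, dt/dtau = -1.0061
step 4:
  k1: at (s, t) = (-0.688606, -0.851913), (ds/dtau, dt/dtau) = (-0.717192, -1.006102); Gamma_sss = -1.006460, Gamma_sst = 0.335487, Gamma_stt = 0.000000, Gamma_tss = 0.255372, Gamma_tst = -0.085124, Gamma_ttt = 0.000000; k1 = (-0.717192, -1.006102, 0.033534, -0.008509)
  k2: at (s, t) = (-0.760325, -0.952523), (ds/dtau, dt/dtau) = (-0.713839, -1.006953); Gamma_sss = -0.961161, Gamma_sst = 0.320387, Gamma_stt = 0.000000, Gamma_tss = 0.258373, Gamma_tst = -0.086124, Gamma_ttt = 0.000000; k2 = (-0.713839, -1.006953, 0.029185, -0.007845)
  k3: at (s, t) = (-0.759990, -0.952608), (ds/dtau, dt/dtau) = (-0.714274, -1.006886); Gamma_sss = -0.961518, Gamma_sst = 0.320506, Gamma_stt = 0.000000, Gamma_tss = 0.258454, Gamma_tst = -0.086151, Gamma_ttt = 0.000000; k3 = (-0.714274, -1.006886, 0.029543, -0.007941)
  k4: at (s, t) = (-0.831461, -1.053290), (ds/dtau, dt/dtau) = (-0.711283, -1.007690); Gamma_sss = -0.919920, Gamma_sst = 0.306640, Gamma_stt = 0.000000, Gamma_tss = 0.260066, Gamma_tst = -0.086689, Gamma_ttt = 0.000000; k4 = (-0.711283, -1.007690, 0.025839, -0.007305)
  Y <- Y + (h/6)(k1 + 2k2 + 2k3 + k4): s = -0.8314, t = -1.0533, ds/dtau = -0.7113, dt/dtau = -1.0077

Answer: s = -0.8314, t = -1.0533, ds/dtau = -0.7113, dt/dtau = -1.0077


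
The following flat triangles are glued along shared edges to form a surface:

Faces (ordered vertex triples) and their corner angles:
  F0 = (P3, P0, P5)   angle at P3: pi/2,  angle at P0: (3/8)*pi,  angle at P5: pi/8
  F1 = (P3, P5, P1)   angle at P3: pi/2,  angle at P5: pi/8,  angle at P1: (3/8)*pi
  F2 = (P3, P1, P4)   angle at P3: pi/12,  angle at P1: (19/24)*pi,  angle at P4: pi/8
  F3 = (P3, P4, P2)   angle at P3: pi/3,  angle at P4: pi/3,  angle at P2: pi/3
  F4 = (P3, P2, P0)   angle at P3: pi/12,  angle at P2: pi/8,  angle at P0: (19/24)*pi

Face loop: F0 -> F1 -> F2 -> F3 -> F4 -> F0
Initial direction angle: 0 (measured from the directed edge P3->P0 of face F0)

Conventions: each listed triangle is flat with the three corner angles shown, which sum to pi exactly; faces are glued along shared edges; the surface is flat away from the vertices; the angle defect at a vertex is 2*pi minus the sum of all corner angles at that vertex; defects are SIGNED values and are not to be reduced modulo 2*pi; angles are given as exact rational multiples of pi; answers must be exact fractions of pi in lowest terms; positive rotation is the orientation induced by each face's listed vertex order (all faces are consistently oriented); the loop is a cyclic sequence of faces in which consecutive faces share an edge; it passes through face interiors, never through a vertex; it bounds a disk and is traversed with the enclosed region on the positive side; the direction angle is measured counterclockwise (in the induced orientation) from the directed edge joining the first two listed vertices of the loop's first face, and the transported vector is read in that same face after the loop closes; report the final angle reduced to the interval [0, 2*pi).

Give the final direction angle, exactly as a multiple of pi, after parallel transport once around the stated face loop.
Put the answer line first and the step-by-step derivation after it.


Answer: final direction angle = pi/2

enclosed vertex P3: corner angles sum to (3/2)*pi, defect = 2*pi - (3/2)*pi = pi/2
by Gauss-Bonnet the loop rotates the vector by the enclosed defect sum (positive orientation, mod 2*pi)
final angle = 0 + pi/2 = pi/2 (mod 2*pi)


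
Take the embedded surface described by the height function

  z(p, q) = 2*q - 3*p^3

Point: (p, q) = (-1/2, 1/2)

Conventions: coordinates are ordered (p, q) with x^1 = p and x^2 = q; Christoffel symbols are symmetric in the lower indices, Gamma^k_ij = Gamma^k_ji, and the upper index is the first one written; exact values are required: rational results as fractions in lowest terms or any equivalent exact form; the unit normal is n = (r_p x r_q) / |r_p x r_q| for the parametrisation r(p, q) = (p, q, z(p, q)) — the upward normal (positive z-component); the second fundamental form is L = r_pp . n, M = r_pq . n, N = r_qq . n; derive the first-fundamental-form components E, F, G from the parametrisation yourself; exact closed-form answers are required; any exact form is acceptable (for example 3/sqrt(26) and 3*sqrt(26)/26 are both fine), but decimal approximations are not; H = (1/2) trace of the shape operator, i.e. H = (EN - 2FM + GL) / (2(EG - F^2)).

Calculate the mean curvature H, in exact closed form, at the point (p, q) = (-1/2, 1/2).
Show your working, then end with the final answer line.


z_p = -9/4, z_q = 2, z_pp = 9, z_pq = 0, z_qq = 0
E = 97/16, F = -9/2, G = 5; answer radicand W^2 = 161/16
unnormalised second-form numerators: l = 9, m = 0, n = 0; L = l/sqrt(161/16), and similarly M = m/sqrt(W^2), N = n/sqrt(W^2)
H = (E*n - 2*F*m + G*l) / (2*(EG - F^2)*sqrt(W^2)); E*n - 2*F*m + G*l = 45, EG - F^2 = 161/16, so H = (360/161)/sqrt(161/16)

Answer: H = 1440*sqrt(161)/25921


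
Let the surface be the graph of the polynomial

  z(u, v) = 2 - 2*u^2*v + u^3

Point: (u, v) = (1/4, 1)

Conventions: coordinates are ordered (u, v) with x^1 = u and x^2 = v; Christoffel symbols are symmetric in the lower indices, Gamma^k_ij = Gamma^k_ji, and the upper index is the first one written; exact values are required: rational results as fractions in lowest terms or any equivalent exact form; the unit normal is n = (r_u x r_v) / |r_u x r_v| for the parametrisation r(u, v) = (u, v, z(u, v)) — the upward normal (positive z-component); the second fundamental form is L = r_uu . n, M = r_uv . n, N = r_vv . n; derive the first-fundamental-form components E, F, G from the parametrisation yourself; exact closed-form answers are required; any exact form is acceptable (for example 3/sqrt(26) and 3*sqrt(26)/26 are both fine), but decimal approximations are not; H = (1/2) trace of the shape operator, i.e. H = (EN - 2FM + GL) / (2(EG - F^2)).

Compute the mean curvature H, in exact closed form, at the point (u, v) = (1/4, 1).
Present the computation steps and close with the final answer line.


z_u = -13/16, z_v = -1/8, z_uu = -5/2, z_uv = -1, z_vv = 0
E = 425/256, F = 13/128, G = 65/64; answer radicand W^2 = 429/256
unnormalised second-form numerators: l = -5/2, m = -1, n = 0; L = l/sqrt(429/256), and similarly M = m/sqrt(W^2), N = n/sqrt(W^2)
H = (E*n - 2*F*m + G*l) / (2*(EG - F^2)*sqrt(W^2)); E*n - 2*F*m + G*l = -299/128, EG - F^2 = 429/256, so H = (-23/33)/sqrt(429/256)

Answer: H = -368*sqrt(429)/14157


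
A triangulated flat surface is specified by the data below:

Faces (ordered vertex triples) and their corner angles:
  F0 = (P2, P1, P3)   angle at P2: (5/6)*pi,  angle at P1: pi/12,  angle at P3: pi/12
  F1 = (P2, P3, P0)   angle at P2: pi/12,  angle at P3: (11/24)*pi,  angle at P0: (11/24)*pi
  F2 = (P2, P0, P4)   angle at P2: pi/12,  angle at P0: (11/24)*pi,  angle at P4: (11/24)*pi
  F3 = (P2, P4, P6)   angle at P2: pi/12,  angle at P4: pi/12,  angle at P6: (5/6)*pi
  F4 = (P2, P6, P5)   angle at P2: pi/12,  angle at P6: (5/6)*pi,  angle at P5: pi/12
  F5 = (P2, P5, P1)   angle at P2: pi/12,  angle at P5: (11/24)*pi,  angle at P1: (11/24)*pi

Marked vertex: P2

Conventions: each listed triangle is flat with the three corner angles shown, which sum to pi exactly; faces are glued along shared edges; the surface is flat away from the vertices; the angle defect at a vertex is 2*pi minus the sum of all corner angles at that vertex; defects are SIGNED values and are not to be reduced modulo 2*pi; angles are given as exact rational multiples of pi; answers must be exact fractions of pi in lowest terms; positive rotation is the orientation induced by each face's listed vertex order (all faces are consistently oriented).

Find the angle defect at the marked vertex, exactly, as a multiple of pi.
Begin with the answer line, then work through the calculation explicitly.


Answer: defect(P2) = (3/4)*pi

Sum of corner angles at P2: (5/4)*pi
defect = 2*pi - (5/4)*pi


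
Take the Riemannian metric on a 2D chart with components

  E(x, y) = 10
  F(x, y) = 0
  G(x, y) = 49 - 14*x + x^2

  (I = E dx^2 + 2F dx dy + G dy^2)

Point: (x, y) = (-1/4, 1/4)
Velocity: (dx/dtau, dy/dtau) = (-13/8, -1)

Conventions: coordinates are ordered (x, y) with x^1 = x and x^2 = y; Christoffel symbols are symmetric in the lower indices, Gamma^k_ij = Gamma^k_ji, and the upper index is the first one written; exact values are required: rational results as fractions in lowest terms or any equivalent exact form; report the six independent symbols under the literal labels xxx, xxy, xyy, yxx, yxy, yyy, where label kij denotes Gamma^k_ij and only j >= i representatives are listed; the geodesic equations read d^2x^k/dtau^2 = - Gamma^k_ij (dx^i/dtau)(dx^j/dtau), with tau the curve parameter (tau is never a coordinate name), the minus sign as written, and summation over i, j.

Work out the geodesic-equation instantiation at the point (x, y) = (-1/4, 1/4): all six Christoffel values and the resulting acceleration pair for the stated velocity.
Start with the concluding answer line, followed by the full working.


Answer: Gamma_xxx = 0, Gamma_xxy = 0, Gamma_xyy = 29/40, Gamma_yxx = 0, Gamma_yxy = -4/29, Gamma_yyy = 0; accelerations (d^2x/dtau^2, d^2y/dtau^2) = (-29/40, 13/29)

E = 10, F = 0, G = 841/16 at the point
E_x = 0, E_y = 0, F_x = 0, F_y = 0, G_x = -29/2, G_y = 0
EG - F^2 = 4205/8;  g^inv = (8/4205) * [[841/16, 0], [0, 10]]
first-kind symbols [ij,l] = (1/2)(d_i g_jl + d_j g_il - d_l g_ij): [xx,x] = E_x/2 = 0, [xx,y] = F_x - E_y/2 = 0, [xy,x] = E_y/2 = 0, [xy,y] = G_x/2 = -29/4, [yy,x] = F_y - G_x/2 = 29/4, [yy,y] = G_y/2 = 0
Gamma^x_ij = (G*[ij,x] - F*[ij,y])/(EG - F^2), Gamma^y_ij = (E*[ij,y] - F*[ij,x])/(EG - F^2)
Gamma_xxx = 0, Gamma_xxy = 0, Gamma_xyy = 29/40, Gamma_yxx = 0, Gamma_yxy = -4/29, Gamma_yyy = 0
d^2x/dtau^2 = -(Gamma_xxx*(-13/8)^2 + 2*Gamma_xxy*(-13/8)*(-1) + Gamma_xyy*(-1)^2) = -29/40
d^2y/dtau^2 = -(Gamma_yxx*(-13/8)^2 + 2*Gamma_yxy*(-13/8)*(-1) + Gamma_yyy*(-1)^2) = 13/29


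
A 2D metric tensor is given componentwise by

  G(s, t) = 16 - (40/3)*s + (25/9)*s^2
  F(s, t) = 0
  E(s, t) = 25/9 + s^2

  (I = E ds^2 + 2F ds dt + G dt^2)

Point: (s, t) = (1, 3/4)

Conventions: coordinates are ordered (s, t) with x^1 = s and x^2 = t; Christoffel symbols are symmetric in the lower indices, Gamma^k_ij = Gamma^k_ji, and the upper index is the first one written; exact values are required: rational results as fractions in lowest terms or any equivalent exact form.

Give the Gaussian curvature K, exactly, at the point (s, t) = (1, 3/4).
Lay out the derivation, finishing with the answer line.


E = 34/9, F = 0, G = 49/9, EG - F^2 = 1666/81 at the point
E_s = 2, E_t = 0, F_s = 0, F_t = 0, G_s = -70/9, G_t = 0
E_tt = 0, F_st = 0, G_ss = 50/9
By Brioschi, K is (det M1 - det M2) divided by (EG - F^2) squared.
M1 = [[-E_tt/2 + F_st - G_ss/2, E_s/2, F_s - E_t/2], [F_t - G_s/2, E, F], [G_t/2, F, G]] = [[-25/9, 1, 0], [35/9, 34/9, 0], [0, 0, 49/9]]; det M1 = -57085/729
M2 = [[0, E_t/2, G_s/2], [E_t/2, E, F], [G_s/2, F, G]] = [[0, 0, -35/9], [0, 34/9, 0], [-35/9, 0, 49/9]]; det M2 = -41650/729
det M1 - det M2 = -1715/81; K = -1715/81 / (1666/81)^2 = -405/8092

Answer: K = -405/8092


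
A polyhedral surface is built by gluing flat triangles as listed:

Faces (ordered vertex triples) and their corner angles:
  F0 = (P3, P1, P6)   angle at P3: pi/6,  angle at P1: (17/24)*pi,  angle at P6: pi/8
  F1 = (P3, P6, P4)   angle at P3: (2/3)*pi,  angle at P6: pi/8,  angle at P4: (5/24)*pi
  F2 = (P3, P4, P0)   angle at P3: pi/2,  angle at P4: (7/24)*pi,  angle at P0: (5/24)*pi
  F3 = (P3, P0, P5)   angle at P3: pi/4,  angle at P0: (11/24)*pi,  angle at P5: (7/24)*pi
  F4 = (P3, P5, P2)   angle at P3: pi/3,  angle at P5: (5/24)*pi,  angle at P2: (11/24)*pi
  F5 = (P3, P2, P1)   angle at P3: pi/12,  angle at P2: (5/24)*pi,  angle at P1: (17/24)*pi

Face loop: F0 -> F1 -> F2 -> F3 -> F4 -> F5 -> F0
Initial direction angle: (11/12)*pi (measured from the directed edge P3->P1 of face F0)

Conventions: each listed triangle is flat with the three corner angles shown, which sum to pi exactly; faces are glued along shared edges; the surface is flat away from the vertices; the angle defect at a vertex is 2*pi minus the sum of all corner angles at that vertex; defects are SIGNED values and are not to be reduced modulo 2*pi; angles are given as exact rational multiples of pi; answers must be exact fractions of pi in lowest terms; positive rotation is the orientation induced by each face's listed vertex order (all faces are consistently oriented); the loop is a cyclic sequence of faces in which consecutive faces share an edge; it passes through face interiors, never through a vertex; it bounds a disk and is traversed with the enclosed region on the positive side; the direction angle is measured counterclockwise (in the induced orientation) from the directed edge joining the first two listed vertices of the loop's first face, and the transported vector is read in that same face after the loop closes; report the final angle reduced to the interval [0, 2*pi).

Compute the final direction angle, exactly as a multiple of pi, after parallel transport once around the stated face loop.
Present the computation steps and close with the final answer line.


enclosed vertex P3: corner angles sum to 2*pi, defect = 2*pi - 2*pi = 0
final direction = starting direction + enclosed defect total, reduced mod 2*pi (induced orientation)
final angle = (11/12)*pi + 0 = (11/12)*pi (mod 2*pi)

Answer: final direction angle = (11/12)*pi
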